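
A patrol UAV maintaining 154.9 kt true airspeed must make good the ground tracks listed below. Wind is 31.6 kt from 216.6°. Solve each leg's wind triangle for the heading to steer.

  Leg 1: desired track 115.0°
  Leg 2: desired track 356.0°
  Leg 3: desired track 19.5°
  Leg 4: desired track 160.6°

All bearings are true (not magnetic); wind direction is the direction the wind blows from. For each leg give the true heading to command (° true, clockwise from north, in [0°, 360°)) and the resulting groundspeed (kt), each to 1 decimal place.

Leg 1: heading=126.5°, groundspeed=158.1 kt
Leg 2: heading=348.4°, groundspeed=177.5 kt
Leg 3: heading=16.1°, groundspeed=184.8 kt
Leg 4: heading=170.3°, groundspeed=135.0 kt

Leg 1: desired track 115.0°; wind correction +11.5° → command heading 126.5°, groundspeed 158.1 kt
Leg 2: desired track 356.0°; wind correction -7.6° → command heading 348.4°, groundspeed 177.5 kt
Leg 3: desired track 19.5°; wind correction -3.4° → command heading 16.1°, groundspeed 184.8 kt
Leg 4: desired track 160.6°; wind correction +9.7° → command heading 170.3°, groundspeed 135.0 kt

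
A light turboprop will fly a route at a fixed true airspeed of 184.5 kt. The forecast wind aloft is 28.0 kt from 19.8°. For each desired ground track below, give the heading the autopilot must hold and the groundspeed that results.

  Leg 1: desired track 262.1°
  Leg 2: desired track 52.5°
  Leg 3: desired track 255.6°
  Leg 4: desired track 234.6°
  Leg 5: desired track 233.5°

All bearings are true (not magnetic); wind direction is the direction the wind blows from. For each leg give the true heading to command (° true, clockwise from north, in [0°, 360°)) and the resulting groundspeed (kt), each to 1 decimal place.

Leg 1: desired track 262.1°; wind correction +7.7° → command heading 269.8°, groundspeed 195.8 kt
Leg 2: desired track 52.5°; wind correction -4.7° → command heading 47.8°, groundspeed 160.3 kt
Leg 3: desired track 255.6°; wind correction +7.2° → command heading 262.8°, groundspeed 198.8 kt
Leg 4: desired track 234.6°; wind correction +5.0° → command heading 239.6°, groundspeed 206.8 kt
Leg 5: desired track 233.5°; wind correction +4.8° → command heading 238.3°, groundspeed 207.1 kt

Leg 1: heading=269.8°, groundspeed=195.8 kt
Leg 2: heading=47.8°, groundspeed=160.3 kt
Leg 3: heading=262.8°, groundspeed=198.8 kt
Leg 4: heading=239.6°, groundspeed=206.8 kt
Leg 5: heading=238.3°, groundspeed=207.1 kt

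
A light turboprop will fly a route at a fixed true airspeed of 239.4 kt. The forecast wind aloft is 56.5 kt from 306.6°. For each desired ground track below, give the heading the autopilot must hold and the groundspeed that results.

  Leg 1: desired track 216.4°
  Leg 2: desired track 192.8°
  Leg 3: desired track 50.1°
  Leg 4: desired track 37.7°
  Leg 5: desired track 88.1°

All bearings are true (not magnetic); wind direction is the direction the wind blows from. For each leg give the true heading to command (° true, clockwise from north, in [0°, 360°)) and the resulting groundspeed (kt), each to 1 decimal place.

Leg 1: desired track 216.4°; wind correction +13.7° → command heading 230.1°, groundspeed 232.8 kt
Leg 2: desired track 192.8°; wind correction +12.5° → command heading 205.3°, groundspeed 256.6 kt
Leg 3: desired track 50.1°; wind correction -13.3° → command heading 36.8°, groundspeed 246.2 kt
Leg 4: desired track 37.7°; wind correction -13.6° → command heading 24.1°, groundspeed 233.7 kt
Leg 5: desired track 88.1°; wind correction -8.4° → command heading 79.7°, groundspeed 281.0 kt

Leg 1: heading=230.1°, groundspeed=232.8 kt
Leg 2: heading=205.3°, groundspeed=256.6 kt
Leg 3: heading=36.8°, groundspeed=246.2 kt
Leg 4: heading=24.1°, groundspeed=233.7 kt
Leg 5: heading=79.7°, groundspeed=281.0 kt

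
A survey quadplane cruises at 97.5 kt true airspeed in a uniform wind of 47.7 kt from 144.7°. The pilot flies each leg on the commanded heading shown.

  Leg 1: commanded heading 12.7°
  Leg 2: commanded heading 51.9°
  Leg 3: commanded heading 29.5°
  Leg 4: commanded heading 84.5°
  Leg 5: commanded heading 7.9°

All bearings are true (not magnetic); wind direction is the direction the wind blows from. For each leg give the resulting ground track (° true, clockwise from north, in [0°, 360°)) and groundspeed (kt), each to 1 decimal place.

Leg 1: heading 12.7°; drift -15.3° → track 357.4°, groundspeed 134.2 kt
Leg 2: heading 51.9°; drift -25.5° → track 26.4°, groundspeed 110.6 kt
Leg 3: heading 29.5°; drift -20.1° → track 9.4°, groundspeed 125.5 kt
Leg 4: heading 84.5°; drift -29.3° → track 55.2°, groundspeed 84.6 kt
Leg 5: heading 7.9°; drift -13.9° → track 354.0°, groundspeed 136.2 kt

Leg 1: track=357.4°, groundspeed=134.2 kt
Leg 2: track=26.4°, groundspeed=110.6 kt
Leg 3: track=9.4°, groundspeed=125.5 kt
Leg 4: track=55.2°, groundspeed=84.6 kt
Leg 5: track=354.0°, groundspeed=136.2 kt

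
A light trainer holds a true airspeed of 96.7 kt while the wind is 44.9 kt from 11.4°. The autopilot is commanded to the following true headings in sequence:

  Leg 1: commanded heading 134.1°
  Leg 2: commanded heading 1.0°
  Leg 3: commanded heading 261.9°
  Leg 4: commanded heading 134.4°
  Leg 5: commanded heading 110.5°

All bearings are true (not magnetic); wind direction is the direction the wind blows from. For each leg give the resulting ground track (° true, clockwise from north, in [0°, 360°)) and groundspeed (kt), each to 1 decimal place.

Leg 1: heading 134.1°; drift +17.3° → track 151.4°, groundspeed 126.7 kt
Leg 2: heading 1.0°; drift -8.8° → track 352.2°, groundspeed 53.2 kt
Leg 3: heading 261.9°; drift -20.8° → track 241.1°, groundspeed 119.4 kt
Leg 4: heading 134.4°; drift +17.3° → track 151.7°, groundspeed 126.9 kt
Leg 5: heading 110.5°; drift +23.1° → track 133.6°, groundspeed 112.9 kt

Leg 1: track=151.4°, groundspeed=126.7 kt
Leg 2: track=352.2°, groundspeed=53.2 kt
Leg 3: track=241.1°, groundspeed=119.4 kt
Leg 4: track=151.7°, groundspeed=126.9 kt
Leg 5: track=133.6°, groundspeed=112.9 kt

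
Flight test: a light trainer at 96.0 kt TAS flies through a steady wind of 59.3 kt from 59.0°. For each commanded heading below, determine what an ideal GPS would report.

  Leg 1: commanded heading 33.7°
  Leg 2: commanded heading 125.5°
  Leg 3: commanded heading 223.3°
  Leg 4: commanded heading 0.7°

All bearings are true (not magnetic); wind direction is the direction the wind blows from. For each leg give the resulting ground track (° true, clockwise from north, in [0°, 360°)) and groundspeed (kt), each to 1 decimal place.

Leg 1: track=2.8°, groundspeed=49.4 kt
Leg 2: track=162.4°, groundspeed=90.5 kt
Leg 3: track=229.3°, groundspeed=153.9 kt
Leg 4: track=322.8°, groundspeed=82.2 kt

Leg 1: heading 33.7°; drift -30.9° → track 2.8°, groundspeed 49.4 kt
Leg 2: heading 125.5°; drift +36.9° → track 162.4°, groundspeed 90.5 kt
Leg 3: heading 223.3°; drift +6.0° → track 229.3°, groundspeed 153.9 kt
Leg 4: heading 0.7°; drift -37.9° → track 322.8°, groundspeed 82.2 kt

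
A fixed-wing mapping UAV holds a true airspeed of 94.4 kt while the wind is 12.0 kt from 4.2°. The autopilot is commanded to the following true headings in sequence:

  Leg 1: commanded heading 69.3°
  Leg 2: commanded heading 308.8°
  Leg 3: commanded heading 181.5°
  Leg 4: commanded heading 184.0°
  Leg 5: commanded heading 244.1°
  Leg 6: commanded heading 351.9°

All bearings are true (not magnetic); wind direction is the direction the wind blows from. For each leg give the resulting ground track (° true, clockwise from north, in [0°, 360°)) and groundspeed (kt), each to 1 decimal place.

Leg 1: track=76.2°, groundspeed=90.0 kt
Leg 2: track=302.4°, groundspeed=88.1 kt
Leg 3: track=181.8°, groundspeed=106.4 kt
Leg 4: track=184.0°, groundspeed=106.4 kt
Leg 5: track=238.2°, groundspeed=101.0 kt
Leg 6: track=350.1°, groundspeed=82.7 kt

Leg 1: heading 69.3°; drift +6.9° → track 76.2°, groundspeed 90.0 kt
Leg 2: heading 308.8°; drift -6.4° → track 302.4°, groundspeed 88.1 kt
Leg 3: heading 181.5°; drift +0.3° → track 181.8°, groundspeed 106.4 kt
Leg 4: heading 184.0°; drift +0.0° → track 184.0°, groundspeed 106.4 kt
Leg 5: heading 244.1°; drift -5.9° → track 238.2°, groundspeed 101.0 kt
Leg 6: heading 351.9°; drift -1.8° → track 350.1°, groundspeed 82.7 kt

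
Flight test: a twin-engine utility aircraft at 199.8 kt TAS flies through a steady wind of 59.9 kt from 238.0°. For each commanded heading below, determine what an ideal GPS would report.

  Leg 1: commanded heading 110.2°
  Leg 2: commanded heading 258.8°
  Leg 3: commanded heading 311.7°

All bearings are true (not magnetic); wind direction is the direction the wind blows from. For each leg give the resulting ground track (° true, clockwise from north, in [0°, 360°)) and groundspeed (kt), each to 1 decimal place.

Leg 1: heading 110.2°; drift -11.3° → track 98.9°, groundspeed 241.2 kt
Leg 2: heading 258.8°; drift +8.4° → track 267.2°, groundspeed 145.4 kt
Leg 3: heading 311.7°; drift +17.4° → track 329.1°, groundspeed 191.8 kt

Leg 1: track=98.9°, groundspeed=241.2 kt
Leg 2: track=267.2°, groundspeed=145.4 kt
Leg 3: track=329.1°, groundspeed=191.8 kt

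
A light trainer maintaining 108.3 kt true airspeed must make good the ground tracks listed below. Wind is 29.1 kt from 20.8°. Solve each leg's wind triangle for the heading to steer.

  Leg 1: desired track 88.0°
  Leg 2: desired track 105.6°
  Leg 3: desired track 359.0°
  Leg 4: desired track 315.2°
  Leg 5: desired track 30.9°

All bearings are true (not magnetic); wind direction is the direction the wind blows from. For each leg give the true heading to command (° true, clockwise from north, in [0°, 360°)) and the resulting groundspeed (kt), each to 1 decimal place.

Leg 1: heading=73.7°, groundspeed=93.6 kt
Leg 2: heading=90.1°, groundspeed=101.7 kt
Leg 3: heading=4.7°, groundspeed=80.7 kt
Leg 4: heading=329.4°, groundspeed=93.0 kt
Leg 5: heading=28.2°, groundspeed=79.5 kt

Leg 1: desired track 88.0°; wind correction -14.3° → command heading 73.7°, groundspeed 93.6 kt
Leg 2: desired track 105.6°; wind correction -15.5° → command heading 90.1°, groundspeed 101.7 kt
Leg 3: desired track 359.0°; wind correction +5.7° → command heading 4.7°, groundspeed 80.7 kt
Leg 4: desired track 315.2°; wind correction +14.2° → command heading 329.4°, groundspeed 93.0 kt
Leg 5: desired track 30.9°; wind correction -2.7° → command heading 28.2°, groundspeed 79.5 kt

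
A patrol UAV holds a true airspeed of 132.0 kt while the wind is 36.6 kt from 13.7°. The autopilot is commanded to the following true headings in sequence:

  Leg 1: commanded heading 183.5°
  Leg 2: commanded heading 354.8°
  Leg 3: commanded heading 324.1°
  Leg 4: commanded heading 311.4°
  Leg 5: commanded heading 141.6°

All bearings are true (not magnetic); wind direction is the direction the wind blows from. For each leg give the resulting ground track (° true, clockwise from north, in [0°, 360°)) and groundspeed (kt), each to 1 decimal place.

Leg 1: track=185.7°, groundspeed=168.1 kt
Leg 2: track=347.9°, groundspeed=98.1 kt
Leg 3: track=309.7°, groundspeed=111.8 kt
Leg 4: track=295.7°, groundspeed=119.5 kt
Leg 5: track=152.2°, groundspeed=157.2 kt

Leg 1: heading 183.5°; drift +2.2° → track 185.7°, groundspeed 168.1 kt
Leg 2: heading 354.8°; drift -6.9° → track 347.9°, groundspeed 98.1 kt
Leg 3: heading 324.1°; drift -14.4° → track 309.7°, groundspeed 111.8 kt
Leg 4: heading 311.4°; drift -15.7° → track 295.7°, groundspeed 119.5 kt
Leg 5: heading 141.6°; drift +10.6° → track 152.2°, groundspeed 157.2 kt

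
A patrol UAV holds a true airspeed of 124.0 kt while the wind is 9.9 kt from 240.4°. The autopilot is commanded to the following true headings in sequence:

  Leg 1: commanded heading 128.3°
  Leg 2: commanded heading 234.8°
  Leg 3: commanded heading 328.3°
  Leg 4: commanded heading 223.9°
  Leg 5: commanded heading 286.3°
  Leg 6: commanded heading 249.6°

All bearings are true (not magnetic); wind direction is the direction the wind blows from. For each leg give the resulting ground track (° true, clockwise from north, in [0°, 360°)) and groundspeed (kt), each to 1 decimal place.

Leg 1: track=124.2°, groundspeed=128.1 kt
Leg 2: track=234.3°, groundspeed=114.2 kt
Leg 3: track=332.9°, groundspeed=124.0 kt
Leg 4: track=222.5°, groundspeed=114.5 kt
Leg 5: track=289.8°, groundspeed=117.3 kt
Leg 6: track=250.4°, groundspeed=114.2 kt

Leg 1: heading 128.3°; drift -4.1° → track 124.2°, groundspeed 128.1 kt
Leg 2: heading 234.8°; drift -0.5° → track 234.3°, groundspeed 114.2 kt
Leg 3: heading 328.3°; drift +4.6° → track 332.9°, groundspeed 124.0 kt
Leg 4: heading 223.9°; drift -1.4° → track 222.5°, groundspeed 114.5 kt
Leg 5: heading 286.3°; drift +3.5° → track 289.8°, groundspeed 117.3 kt
Leg 6: heading 249.6°; drift +0.8° → track 250.4°, groundspeed 114.2 kt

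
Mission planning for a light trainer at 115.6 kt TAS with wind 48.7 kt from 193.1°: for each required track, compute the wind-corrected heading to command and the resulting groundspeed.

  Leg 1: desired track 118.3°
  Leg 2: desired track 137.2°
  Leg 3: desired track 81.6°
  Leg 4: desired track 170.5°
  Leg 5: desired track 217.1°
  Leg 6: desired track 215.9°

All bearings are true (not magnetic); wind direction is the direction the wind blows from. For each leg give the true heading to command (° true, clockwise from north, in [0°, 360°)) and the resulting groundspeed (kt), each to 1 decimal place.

Leg 1: desired track 118.3°; wind correction +24.0° → command heading 142.3°, groundspeed 92.8 kt
Leg 2: desired track 137.2°; wind correction +20.4° → command heading 157.6°, groundspeed 81.0 kt
Leg 3: desired track 81.6°; wind correction +23.1° → command heading 104.7°, groundspeed 124.2 kt
Leg 4: desired track 170.5°; wind correction +9.3° → command heading 179.8°, groundspeed 69.1 kt
Leg 5: desired track 217.1°; wind correction -9.9° → command heading 207.2°, groundspeed 69.4 kt
Leg 6: desired track 215.9°; wind correction -9.4° → command heading 206.5°, groundspeed 69.2 kt

Leg 1: heading=142.3°, groundspeed=92.8 kt
Leg 2: heading=157.6°, groundspeed=81.0 kt
Leg 3: heading=104.7°, groundspeed=124.2 kt
Leg 4: heading=179.8°, groundspeed=69.1 kt
Leg 5: heading=207.2°, groundspeed=69.4 kt
Leg 6: heading=206.5°, groundspeed=69.2 kt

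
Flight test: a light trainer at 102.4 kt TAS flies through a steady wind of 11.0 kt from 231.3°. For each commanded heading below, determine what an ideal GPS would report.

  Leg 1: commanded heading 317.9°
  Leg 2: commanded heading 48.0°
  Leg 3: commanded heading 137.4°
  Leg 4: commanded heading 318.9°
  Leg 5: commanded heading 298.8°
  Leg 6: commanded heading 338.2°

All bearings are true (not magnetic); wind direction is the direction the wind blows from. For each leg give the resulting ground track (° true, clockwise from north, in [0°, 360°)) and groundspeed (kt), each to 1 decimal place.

Leg 1: track=324.1°, groundspeed=102.3 kt
Leg 2: track=48.3°, groundspeed=113.4 kt
Leg 3: track=131.3°, groundspeed=103.7 kt
Leg 4: track=325.1°, groundspeed=102.5 kt
Leg 5: track=304.7°, groundspeed=98.7 kt
Leg 6: track=343.9°, groundspeed=106.1 kt

Leg 1: heading 317.9°; drift +6.2° → track 324.1°, groundspeed 102.3 kt
Leg 2: heading 48.0°; drift +0.3° → track 48.3°, groundspeed 113.4 kt
Leg 3: heading 137.4°; drift -6.1° → track 131.3°, groundspeed 103.7 kt
Leg 4: heading 318.9°; drift +6.2° → track 325.1°, groundspeed 102.5 kt
Leg 5: heading 298.8°; drift +5.9° → track 304.7°, groundspeed 98.7 kt
Leg 6: heading 338.2°; drift +5.7° → track 343.9°, groundspeed 106.1 kt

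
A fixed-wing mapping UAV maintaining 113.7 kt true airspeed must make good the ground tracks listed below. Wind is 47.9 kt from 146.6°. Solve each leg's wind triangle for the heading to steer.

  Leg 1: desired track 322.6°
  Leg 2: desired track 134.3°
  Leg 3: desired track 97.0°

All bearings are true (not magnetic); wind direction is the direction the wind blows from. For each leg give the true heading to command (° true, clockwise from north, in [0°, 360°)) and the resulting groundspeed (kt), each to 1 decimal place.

Leg 1: desired track 322.6°; wind correction -1.7° → command heading 320.9°, groundspeed 161.4 kt
Leg 2: desired track 134.3°; wind correction +5.1° → command heading 139.4°, groundspeed 66.4 kt
Leg 3: desired track 97.0°; wind correction +18.7° → command heading 115.7°, groundspeed 76.6 kt

Leg 1: heading=320.9°, groundspeed=161.4 kt
Leg 2: heading=139.4°, groundspeed=66.4 kt
Leg 3: heading=115.7°, groundspeed=76.6 kt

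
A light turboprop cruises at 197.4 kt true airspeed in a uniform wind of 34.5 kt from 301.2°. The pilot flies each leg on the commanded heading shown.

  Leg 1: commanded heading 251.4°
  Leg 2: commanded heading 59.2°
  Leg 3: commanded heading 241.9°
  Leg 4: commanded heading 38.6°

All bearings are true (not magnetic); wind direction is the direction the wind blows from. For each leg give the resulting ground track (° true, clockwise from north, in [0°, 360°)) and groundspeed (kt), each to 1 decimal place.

Leg 1: track=242.8°, groundspeed=177.1 kt
Leg 2: track=67.3°, groundspeed=215.8 kt
Leg 3: track=232.5°, groundspeed=182.2 kt
Leg 4: track=48.2°, groundspeed=204.7 kt

Leg 1: heading 251.4°; drift -8.6° → track 242.8°, groundspeed 177.1 kt
Leg 2: heading 59.2°; drift +8.1° → track 67.3°, groundspeed 215.8 kt
Leg 3: heading 241.9°; drift -9.4° → track 232.5°, groundspeed 182.2 kt
Leg 4: heading 38.6°; drift +9.6° → track 48.2°, groundspeed 204.7 kt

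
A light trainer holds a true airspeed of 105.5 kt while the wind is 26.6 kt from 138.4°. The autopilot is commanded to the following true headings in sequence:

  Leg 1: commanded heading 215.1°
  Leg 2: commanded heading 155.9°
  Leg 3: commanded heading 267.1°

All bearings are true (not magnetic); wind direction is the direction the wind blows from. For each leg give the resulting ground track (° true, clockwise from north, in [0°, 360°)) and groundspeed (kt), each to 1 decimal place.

Leg 1: heading 215.1°; drift +14.6° → track 229.7°, groundspeed 102.7 kt
Leg 2: heading 155.9°; drift +5.7° → track 161.6°, groundspeed 80.5 kt
Leg 3: heading 267.1°; drift +9.6° → track 276.7°, groundspeed 123.9 kt

Leg 1: track=229.7°, groundspeed=102.7 kt
Leg 2: track=161.6°, groundspeed=80.5 kt
Leg 3: track=276.7°, groundspeed=123.9 kt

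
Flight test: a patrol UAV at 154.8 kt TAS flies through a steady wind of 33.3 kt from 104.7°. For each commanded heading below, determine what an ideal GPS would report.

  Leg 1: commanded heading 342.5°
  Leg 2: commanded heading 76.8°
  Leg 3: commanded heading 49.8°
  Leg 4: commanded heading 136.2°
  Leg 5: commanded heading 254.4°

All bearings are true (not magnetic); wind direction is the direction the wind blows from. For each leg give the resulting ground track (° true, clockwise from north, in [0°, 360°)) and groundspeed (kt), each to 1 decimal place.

Leg 1: heading 342.5°; drift -9.3° → track 333.2°, groundspeed 174.8 kt
Leg 2: heading 76.8°; drift -7.1° → track 69.7°, groundspeed 126.3 kt
Leg 3: heading 49.8°; drift -11.4° → track 38.4°, groundspeed 138.4 kt
Leg 4: heading 136.2°; drift +7.8° → track 144.0°, groundspeed 127.6 kt
Leg 5: heading 254.4°; drift +5.2° → track 259.6°, groundspeed 184.3 kt

Leg 1: track=333.2°, groundspeed=174.8 kt
Leg 2: track=69.7°, groundspeed=126.3 kt
Leg 3: track=38.4°, groundspeed=138.4 kt
Leg 4: track=144.0°, groundspeed=127.6 kt
Leg 5: track=259.6°, groundspeed=184.3 kt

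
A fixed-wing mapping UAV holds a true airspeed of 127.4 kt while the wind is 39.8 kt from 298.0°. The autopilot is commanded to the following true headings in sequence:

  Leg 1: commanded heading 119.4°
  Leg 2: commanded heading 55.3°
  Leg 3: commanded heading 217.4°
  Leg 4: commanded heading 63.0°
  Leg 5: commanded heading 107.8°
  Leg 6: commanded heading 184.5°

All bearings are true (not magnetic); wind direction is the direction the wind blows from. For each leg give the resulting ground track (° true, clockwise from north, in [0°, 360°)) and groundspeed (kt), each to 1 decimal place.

Leg 1: track=119.1°, groundspeed=167.2 kt
Leg 2: track=68.9°, groundspeed=149.9 kt
Leg 3: track=199.4°, groundspeed=127.1 kt
Leg 4: track=75.2°, groundspeed=153.7 kt
Leg 5: track=110.2°, groundspeed=166.7 kt
Leg 6: track=170.2°, groundspeed=147.8 kt

Leg 1: heading 119.4°; drift -0.3° → track 119.1°, groundspeed 167.2 kt
Leg 2: heading 55.3°; drift +13.6° → track 68.9°, groundspeed 149.9 kt
Leg 3: heading 217.4°; drift -18.0° → track 199.4°, groundspeed 127.1 kt
Leg 4: heading 63.0°; drift +12.2° → track 75.2°, groundspeed 153.7 kt
Leg 5: heading 107.8°; drift +2.4° → track 110.2°, groundspeed 166.7 kt
Leg 6: heading 184.5°; drift -14.3° → track 170.2°, groundspeed 147.8 kt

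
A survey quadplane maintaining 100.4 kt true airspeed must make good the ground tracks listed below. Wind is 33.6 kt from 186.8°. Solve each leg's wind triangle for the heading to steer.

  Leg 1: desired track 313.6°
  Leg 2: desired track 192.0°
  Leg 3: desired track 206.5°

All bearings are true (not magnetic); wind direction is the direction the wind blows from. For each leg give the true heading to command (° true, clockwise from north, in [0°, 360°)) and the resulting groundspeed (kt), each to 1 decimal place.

Leg 1: heading=298.1°, groundspeed=116.9 kt
Leg 2: heading=190.3°, groundspeed=66.9 kt
Leg 3: heading=200.0°, groundspeed=68.1 kt

Leg 1: desired track 313.6°; wind correction -15.5° → command heading 298.1°, groundspeed 116.9 kt
Leg 2: desired track 192.0°; wind correction -1.7° → command heading 190.3°, groundspeed 66.9 kt
Leg 3: desired track 206.5°; wind correction -6.5° → command heading 200.0°, groundspeed 68.1 kt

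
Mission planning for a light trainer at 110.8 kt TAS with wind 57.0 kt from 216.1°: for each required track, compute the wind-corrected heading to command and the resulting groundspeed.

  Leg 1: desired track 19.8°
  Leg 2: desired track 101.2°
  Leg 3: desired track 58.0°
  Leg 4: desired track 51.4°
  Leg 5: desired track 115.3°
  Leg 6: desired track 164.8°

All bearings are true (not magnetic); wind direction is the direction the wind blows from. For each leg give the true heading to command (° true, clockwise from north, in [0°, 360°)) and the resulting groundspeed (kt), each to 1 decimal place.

Leg 1: heading=11.5°, groundspeed=164.3 kt
Leg 2: heading=129.0°, groundspeed=122.0 kt
Leg 3: heading=69.1°, groundspeed=161.6 kt
Leg 4: heading=59.2°, groundspeed=164.8 kt
Leg 5: heading=145.7°, groundspeed=106.3 kt
Leg 6: heading=188.5°, groundspeed=65.8 kt

Leg 1: desired track 19.8°; wind correction -8.3° → command heading 11.5°, groundspeed 164.3 kt
Leg 2: desired track 101.2°; wind correction +27.8° → command heading 129.0°, groundspeed 122.0 kt
Leg 3: desired track 58.0°; wind correction +11.1° → command heading 69.1°, groundspeed 161.6 kt
Leg 4: desired track 51.4°; wind correction +7.8° → command heading 59.2°, groundspeed 164.8 kt
Leg 5: desired track 115.3°; wind correction +30.4° → command heading 145.7°, groundspeed 106.3 kt
Leg 6: desired track 164.8°; wind correction +23.7° → command heading 188.5°, groundspeed 65.8 kt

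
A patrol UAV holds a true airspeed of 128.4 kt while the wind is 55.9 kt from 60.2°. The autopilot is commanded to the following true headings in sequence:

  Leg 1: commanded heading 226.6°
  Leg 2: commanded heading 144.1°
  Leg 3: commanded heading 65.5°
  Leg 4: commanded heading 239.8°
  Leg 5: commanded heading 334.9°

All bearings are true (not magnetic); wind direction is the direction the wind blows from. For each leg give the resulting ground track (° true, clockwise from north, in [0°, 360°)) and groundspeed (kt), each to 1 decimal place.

Leg 1: heading 226.6°; drift +4.1° → track 230.7°, groundspeed 183.2 kt
Leg 2: heading 144.1°; drift +24.4° → track 168.5°, groundspeed 134.5 kt
Leg 3: heading 65.5°; drift +4.1° → track 69.6°, groundspeed 72.9 kt
Leg 4: heading 239.8°; drift +0.1° → track 239.9°, groundspeed 184.3 kt
Leg 5: heading 334.9°; drift -24.2° → track 310.7°, groundspeed 135.8 kt

Leg 1: track=230.7°, groundspeed=183.2 kt
Leg 2: track=168.5°, groundspeed=134.5 kt
Leg 3: track=69.6°, groundspeed=72.9 kt
Leg 4: track=239.9°, groundspeed=184.3 kt
Leg 5: track=310.7°, groundspeed=135.8 kt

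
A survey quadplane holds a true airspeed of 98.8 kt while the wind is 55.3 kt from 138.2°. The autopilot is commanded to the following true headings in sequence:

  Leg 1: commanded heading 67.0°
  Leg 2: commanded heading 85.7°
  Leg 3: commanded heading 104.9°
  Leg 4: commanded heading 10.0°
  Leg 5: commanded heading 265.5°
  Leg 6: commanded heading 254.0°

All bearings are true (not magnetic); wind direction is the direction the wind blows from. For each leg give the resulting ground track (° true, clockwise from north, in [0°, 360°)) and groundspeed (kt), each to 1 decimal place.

Leg 1: heading 67.0°; drift -32.9° → track 34.1°, groundspeed 96.4 kt
Leg 2: heading 85.7°; drift -34.0° → track 51.7°, groundspeed 78.5 kt
Leg 3: heading 104.9°; drift -30.0° → track 74.9°, groundspeed 60.7 kt
Leg 4: heading 10.0°; drift -18.1° → track 351.9°, groundspeed 139.9 kt
Leg 5: heading 265.5°; drift +18.4° → track 283.9°, groundspeed 139.4 kt
Leg 6: heading 254.0°; drift +22.1° → track 276.1°, groundspeed 132.6 kt

Leg 1: track=34.1°, groundspeed=96.4 kt
Leg 2: track=51.7°, groundspeed=78.5 kt
Leg 3: track=74.9°, groundspeed=60.7 kt
Leg 4: track=351.9°, groundspeed=139.9 kt
Leg 5: track=283.9°, groundspeed=139.4 kt
Leg 6: track=276.1°, groundspeed=132.6 kt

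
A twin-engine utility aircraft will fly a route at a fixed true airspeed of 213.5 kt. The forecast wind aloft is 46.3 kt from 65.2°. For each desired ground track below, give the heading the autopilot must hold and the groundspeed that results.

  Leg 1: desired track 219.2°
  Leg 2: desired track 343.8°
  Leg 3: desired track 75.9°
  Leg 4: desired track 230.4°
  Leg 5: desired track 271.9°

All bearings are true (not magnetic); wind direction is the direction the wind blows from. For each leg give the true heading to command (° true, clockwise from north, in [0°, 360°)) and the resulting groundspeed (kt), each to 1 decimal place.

Leg 1: desired track 219.2°; wind correction -5.5° → command heading 213.7°, groundspeed 254.1 kt
Leg 2: desired track 343.8°; wind correction +12.4° → command heading 356.2°, groundspeed 201.6 kt
Leg 3: desired track 75.9°; wind correction -2.3° → command heading 73.6°, groundspeed 167.8 kt
Leg 4: desired track 230.4°; wind correction -3.2° → command heading 227.2°, groundspeed 257.9 kt
Leg 5: desired track 271.9°; wind correction +5.6° → command heading 277.5°, groundspeed 253.8 kt

Leg 1: heading=213.7°, groundspeed=254.1 kt
Leg 2: heading=356.2°, groundspeed=201.6 kt
Leg 3: heading=73.6°, groundspeed=167.8 kt
Leg 4: heading=227.2°, groundspeed=257.9 kt
Leg 5: heading=277.5°, groundspeed=253.8 kt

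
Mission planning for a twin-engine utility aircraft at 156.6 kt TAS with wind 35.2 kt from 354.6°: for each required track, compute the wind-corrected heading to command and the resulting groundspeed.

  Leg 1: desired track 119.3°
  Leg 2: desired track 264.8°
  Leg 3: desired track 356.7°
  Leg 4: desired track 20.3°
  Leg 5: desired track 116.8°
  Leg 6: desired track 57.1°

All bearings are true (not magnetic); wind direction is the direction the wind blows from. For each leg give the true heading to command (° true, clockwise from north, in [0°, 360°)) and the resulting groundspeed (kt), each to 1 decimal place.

Leg 1: heading=108.7°, groundspeed=173.9 kt
Leg 2: heading=277.8°, groundspeed=152.5 kt
Leg 3: heading=356.2°, groundspeed=121.4 kt
Leg 4: heading=14.7°, groundspeed=124.1 kt
Leg 5: heading=105.8°, groundspeed=172.5 kt
Leg 6: heading=45.6°, groundspeed=137.2 kt

Leg 1: desired track 119.3°; wind correction -10.6° → command heading 108.7°, groundspeed 173.9 kt
Leg 2: desired track 264.8°; wind correction +13.0° → command heading 277.8°, groundspeed 152.5 kt
Leg 3: desired track 356.7°; wind correction -0.5° → command heading 356.2°, groundspeed 121.4 kt
Leg 4: desired track 20.3°; wind correction -5.6° → command heading 14.7°, groundspeed 124.1 kt
Leg 5: desired track 116.8°; wind correction -11.0° → command heading 105.8°, groundspeed 172.5 kt
Leg 6: desired track 57.1°; wind correction -11.5° → command heading 45.6°, groundspeed 137.2 kt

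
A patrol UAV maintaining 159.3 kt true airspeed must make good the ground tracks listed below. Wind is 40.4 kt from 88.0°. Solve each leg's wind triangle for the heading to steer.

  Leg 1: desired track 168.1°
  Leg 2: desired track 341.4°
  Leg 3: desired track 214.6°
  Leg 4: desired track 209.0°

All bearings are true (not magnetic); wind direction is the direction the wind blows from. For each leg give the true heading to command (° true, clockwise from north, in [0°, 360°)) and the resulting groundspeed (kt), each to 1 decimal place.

Leg 1: heading=153.6°, groundspeed=147.3 kt
Leg 2: heading=355.5°, groundspeed=166.1 kt
Leg 3: heading=202.9°, groundspeed=180.1 kt
Leg 4: heading=196.4°, groundspeed=176.3 kt

Leg 1: desired track 168.1°; wind correction -14.5° → command heading 153.6°, groundspeed 147.3 kt
Leg 2: desired track 341.4°; wind correction +14.1° → command heading 355.5°, groundspeed 166.1 kt
Leg 3: desired track 214.6°; wind correction -11.7° → command heading 202.9°, groundspeed 180.1 kt
Leg 4: desired track 209.0°; wind correction -12.6° → command heading 196.4°, groundspeed 176.3 kt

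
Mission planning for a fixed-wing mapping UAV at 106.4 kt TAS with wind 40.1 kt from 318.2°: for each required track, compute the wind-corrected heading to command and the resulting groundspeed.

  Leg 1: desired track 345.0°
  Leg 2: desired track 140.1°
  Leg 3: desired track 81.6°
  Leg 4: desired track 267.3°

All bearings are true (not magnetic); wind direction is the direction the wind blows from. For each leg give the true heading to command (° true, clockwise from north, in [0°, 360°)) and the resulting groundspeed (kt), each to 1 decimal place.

Leg 1: desired track 345.0°; wind correction -9.8° → command heading 335.2°, groundspeed 69.1 kt
Leg 2: desired track 140.1°; wind correction +0.7° → command heading 140.8°, groundspeed 146.5 kt
Leg 3: desired track 81.6°; wind correction -18.3° → command heading 63.3°, groundspeed 123.1 kt
Leg 4: desired track 267.3°; wind correction +17.0° → command heading 284.3°, groundspeed 76.5 kt

Leg 1: heading=335.2°, groundspeed=69.1 kt
Leg 2: heading=140.8°, groundspeed=146.5 kt
Leg 3: heading=63.3°, groundspeed=123.1 kt
Leg 4: heading=284.3°, groundspeed=76.5 kt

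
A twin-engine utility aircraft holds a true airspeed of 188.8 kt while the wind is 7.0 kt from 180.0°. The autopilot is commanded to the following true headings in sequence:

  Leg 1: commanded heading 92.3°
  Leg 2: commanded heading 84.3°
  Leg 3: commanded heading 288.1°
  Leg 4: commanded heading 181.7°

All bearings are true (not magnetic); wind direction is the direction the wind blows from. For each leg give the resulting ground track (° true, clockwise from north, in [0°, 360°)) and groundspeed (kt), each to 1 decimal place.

Leg 1: heading 92.3°; drift -2.1° → track 90.2°, groundspeed 188.6 kt
Leg 2: heading 84.3°; drift -2.1° → track 82.2°, groundspeed 189.6 kt
Leg 3: heading 288.1°; drift +2.0° → track 290.1°, groundspeed 191.1 kt
Leg 4: heading 181.7°; drift +0.1° → track 181.8°, groundspeed 181.8 kt

Leg 1: track=90.2°, groundspeed=188.6 kt
Leg 2: track=82.2°, groundspeed=189.6 kt
Leg 3: track=290.1°, groundspeed=191.1 kt
Leg 4: track=181.8°, groundspeed=181.8 kt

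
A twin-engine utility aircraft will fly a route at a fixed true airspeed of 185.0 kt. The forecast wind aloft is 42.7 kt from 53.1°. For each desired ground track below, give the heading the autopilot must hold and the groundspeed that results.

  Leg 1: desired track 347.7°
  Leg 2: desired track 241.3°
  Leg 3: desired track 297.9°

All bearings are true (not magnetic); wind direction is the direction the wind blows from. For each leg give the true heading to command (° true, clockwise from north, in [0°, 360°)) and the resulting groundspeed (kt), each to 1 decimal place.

Leg 1: desired track 347.7°; wind correction +12.1° → command heading 359.8°, groundspeed 163.1 kt
Leg 2: desired track 241.3°; wind correction +1.9° → command heading 243.2°, groundspeed 227.2 kt
Leg 3: desired track 297.9°; wind correction +12.1° → command heading 310.0°, groundspeed 199.1 kt

Leg 1: heading=359.8°, groundspeed=163.1 kt
Leg 2: heading=243.2°, groundspeed=227.2 kt
Leg 3: heading=310.0°, groundspeed=199.1 kt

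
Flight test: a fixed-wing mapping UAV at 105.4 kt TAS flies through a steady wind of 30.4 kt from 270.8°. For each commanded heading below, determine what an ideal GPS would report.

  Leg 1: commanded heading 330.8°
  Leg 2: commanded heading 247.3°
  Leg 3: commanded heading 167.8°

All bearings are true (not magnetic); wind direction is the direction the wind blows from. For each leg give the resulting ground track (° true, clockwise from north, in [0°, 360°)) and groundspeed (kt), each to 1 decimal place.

Leg 1: track=347.1°, groundspeed=94.0 kt
Leg 2: track=238.4°, groundspeed=78.5 kt
Leg 3: track=153.0°, groundspeed=116.1 kt

Leg 1: heading 330.8°; drift +16.3° → track 347.1°, groundspeed 94.0 kt
Leg 2: heading 247.3°; drift -8.9° → track 238.4°, groundspeed 78.5 kt
Leg 3: heading 167.8°; drift -14.8° → track 153.0°, groundspeed 116.1 kt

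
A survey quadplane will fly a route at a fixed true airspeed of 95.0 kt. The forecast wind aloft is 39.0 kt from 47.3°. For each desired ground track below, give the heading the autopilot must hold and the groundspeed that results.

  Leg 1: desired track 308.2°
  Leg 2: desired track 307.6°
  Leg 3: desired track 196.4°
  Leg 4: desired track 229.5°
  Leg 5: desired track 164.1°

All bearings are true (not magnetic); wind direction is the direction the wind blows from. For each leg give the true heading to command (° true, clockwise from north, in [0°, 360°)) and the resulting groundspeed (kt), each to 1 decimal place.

Leg 1: heading=332.1°, groundspeed=93.0 kt
Leg 2: heading=331.5°, groundspeed=93.4 kt
Leg 3: heading=184.2°, groundspeed=126.3 kt
Leg 4: heading=230.4°, groundspeed=134.0 kt
Leg 5: heading=142.6°, groundspeed=106.0 kt

Leg 1: desired track 308.2°; wind correction +23.9° → command heading 332.1°, groundspeed 93.0 kt
Leg 2: desired track 307.6°; wind correction +23.9° → command heading 331.5°, groundspeed 93.4 kt
Leg 3: desired track 196.4°; wind correction -12.2° → command heading 184.2°, groundspeed 126.3 kt
Leg 4: desired track 229.5°; wind correction +0.9° → command heading 230.4°, groundspeed 134.0 kt
Leg 5: desired track 164.1°; wind correction -21.5° → command heading 142.6°, groundspeed 106.0 kt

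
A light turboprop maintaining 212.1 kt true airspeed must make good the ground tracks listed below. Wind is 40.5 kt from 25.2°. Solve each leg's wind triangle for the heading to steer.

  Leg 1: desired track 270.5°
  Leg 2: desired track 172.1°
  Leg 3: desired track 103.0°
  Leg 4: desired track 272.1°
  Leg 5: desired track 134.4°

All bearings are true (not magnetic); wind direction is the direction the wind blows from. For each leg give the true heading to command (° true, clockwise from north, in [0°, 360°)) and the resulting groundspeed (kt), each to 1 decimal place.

Leg 1: desired track 270.5°; wind correction +10.0° → command heading 280.5°, groundspeed 225.8 kt
Leg 2: desired track 172.1°; wind correction -6.0° → command heading 166.1°, groundspeed 244.9 kt
Leg 3: desired track 103.0°; wind correction -10.8° → command heading 92.2°, groundspeed 199.8 kt
Leg 4: desired track 272.1°; wind correction +10.1° → command heading 282.2°, groundspeed 224.7 kt
Leg 5: desired track 134.4°; wind correction -10.4° → command heading 124.0°, groundspeed 221.9 kt

Leg 1: heading=280.5°, groundspeed=225.8 kt
Leg 2: heading=166.1°, groundspeed=244.9 kt
Leg 3: heading=92.2°, groundspeed=199.8 kt
Leg 4: heading=282.2°, groundspeed=224.7 kt
Leg 5: heading=124.0°, groundspeed=221.9 kt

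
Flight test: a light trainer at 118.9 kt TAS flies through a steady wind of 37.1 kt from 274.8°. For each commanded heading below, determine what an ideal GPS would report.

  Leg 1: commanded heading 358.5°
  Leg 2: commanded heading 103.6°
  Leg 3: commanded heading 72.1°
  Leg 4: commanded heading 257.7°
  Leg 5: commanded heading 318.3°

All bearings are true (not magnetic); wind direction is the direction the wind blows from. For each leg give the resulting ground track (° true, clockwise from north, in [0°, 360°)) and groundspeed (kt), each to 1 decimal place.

Leg 1: heading 358.5°; drift +17.8° → track 16.3°, groundspeed 120.6 kt
Leg 2: heading 103.6°; drift -2.1° → track 101.5°, groundspeed 155.7 kt
Leg 3: heading 72.1°; drift +5.3° → track 77.4°, groundspeed 153.8 kt
Leg 4: heading 257.7°; drift -7.4° → track 250.3°, groundspeed 84.2 kt
Leg 5: heading 318.3°; drift +15.5° → track 333.8°, groundspeed 95.5 kt

Leg 1: track=16.3°, groundspeed=120.6 kt
Leg 2: track=101.5°, groundspeed=155.7 kt
Leg 3: track=77.4°, groundspeed=153.8 kt
Leg 4: track=250.3°, groundspeed=84.2 kt
Leg 5: track=333.8°, groundspeed=95.5 kt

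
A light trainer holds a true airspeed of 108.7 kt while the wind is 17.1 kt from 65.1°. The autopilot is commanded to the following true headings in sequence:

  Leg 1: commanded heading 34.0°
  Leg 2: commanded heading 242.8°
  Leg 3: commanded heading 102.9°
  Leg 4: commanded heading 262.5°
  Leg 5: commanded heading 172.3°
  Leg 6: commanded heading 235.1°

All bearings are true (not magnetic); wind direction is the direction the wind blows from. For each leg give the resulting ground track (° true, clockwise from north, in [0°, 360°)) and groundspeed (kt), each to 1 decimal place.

Leg 1: track=28.6°, groundspeed=94.5 kt
Leg 2: track=243.1°, groundspeed=125.8 kt
Leg 3: track=109.2°, groundspeed=95.8 kt
Leg 4: track=260.2°, groundspeed=125.1 kt
Leg 5: track=180.5°, groundspeed=114.9 kt
Leg 6: track=236.5°, groundspeed=125.6 kt

Leg 1: heading 34.0°; drift -5.4° → track 28.6°, groundspeed 94.5 kt
Leg 2: heading 242.8°; drift +0.3° → track 243.1°, groundspeed 125.8 kt
Leg 3: heading 102.9°; drift +6.3° → track 109.2°, groundspeed 95.8 kt
Leg 4: heading 262.5°; drift -2.3° → track 260.2°, groundspeed 125.1 kt
Leg 5: heading 172.3°; drift +8.2° → track 180.5°, groundspeed 114.9 kt
Leg 6: heading 235.1°; drift +1.4° → track 236.5°, groundspeed 125.6 kt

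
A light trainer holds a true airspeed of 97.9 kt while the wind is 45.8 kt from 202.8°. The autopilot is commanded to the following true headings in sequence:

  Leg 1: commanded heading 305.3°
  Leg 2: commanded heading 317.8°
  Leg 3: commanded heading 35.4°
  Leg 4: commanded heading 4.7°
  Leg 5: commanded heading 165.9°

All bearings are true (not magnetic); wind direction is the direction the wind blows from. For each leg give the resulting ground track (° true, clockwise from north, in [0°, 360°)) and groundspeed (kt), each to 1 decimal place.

Leg 1: heading 305.3°; drift +22.5° → track 327.8°, groundspeed 116.7 kt
Leg 2: heading 317.8°; drift +19.5° → track 337.3°, groundspeed 124.4 kt
Leg 3: heading 35.4°; drift -4.0° → track 31.4°, groundspeed 142.9 kt
Leg 4: heading 4.7°; drift +5.7° → track 10.4°, groundspeed 142.1 kt
Leg 5: heading 165.9°; drift -24.2° → track 141.7°, groundspeed 67.2 kt

Leg 1: track=327.8°, groundspeed=116.7 kt
Leg 2: track=337.3°, groundspeed=124.4 kt
Leg 3: track=31.4°, groundspeed=142.9 kt
Leg 4: track=10.4°, groundspeed=142.1 kt
Leg 5: track=141.7°, groundspeed=67.2 kt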